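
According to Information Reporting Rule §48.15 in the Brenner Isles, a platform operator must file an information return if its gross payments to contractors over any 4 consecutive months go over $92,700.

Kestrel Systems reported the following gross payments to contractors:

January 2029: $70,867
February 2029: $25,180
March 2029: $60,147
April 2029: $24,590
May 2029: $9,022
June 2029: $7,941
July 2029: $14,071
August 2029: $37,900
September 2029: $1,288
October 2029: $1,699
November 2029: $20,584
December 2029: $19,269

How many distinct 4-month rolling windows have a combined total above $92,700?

January 2029–April 2029: $70,867 + $25,180 + $60,147 + $24,590 = $180,784 (over)
February 2029–May 2029: $25,180 + $60,147 + $24,590 + $9,022 = $118,939 (over)
March 2029–June 2029: $60,147 + $24,590 + $9,022 + $7,941 = $101,700 (over)
April 2029–July 2029: $24,590 + $9,022 + $7,941 + $14,071 = $55,624 (under)
May 2029–August 2029: $9,022 + $7,941 + $14,071 + $37,900 = $68,934 (under)
June 2029–September 2029: $7,941 + $14,071 + $37,900 + $1,288 = $61,200 (under)
July 2029–October 2029: $14,071 + $37,900 + $1,288 + $1,699 = $54,958 (under)
August 2029–November 2029: $37,900 + $1,288 + $1,699 + $20,584 = $61,471 (under)
September 2029–December 2029: $1,288 + $1,699 + $20,584 + $19,269 = $42,840 (under)
3 windows exceed the threshold.

3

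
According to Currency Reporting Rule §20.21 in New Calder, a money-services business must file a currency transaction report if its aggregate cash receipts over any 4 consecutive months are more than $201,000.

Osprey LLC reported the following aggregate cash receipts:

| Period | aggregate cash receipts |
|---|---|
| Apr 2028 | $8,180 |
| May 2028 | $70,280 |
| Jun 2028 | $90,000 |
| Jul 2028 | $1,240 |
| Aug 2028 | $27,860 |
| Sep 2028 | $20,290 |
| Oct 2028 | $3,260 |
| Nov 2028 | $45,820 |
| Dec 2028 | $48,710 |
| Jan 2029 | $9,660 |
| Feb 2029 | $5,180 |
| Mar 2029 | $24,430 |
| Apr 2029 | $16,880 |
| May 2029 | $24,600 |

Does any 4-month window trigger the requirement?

No

Apr 2028–Jul 2028: $8,180 + $70,280 + $90,000 + $1,240 = $169,700 (under)
May 2028–Aug 2028: $70,280 + $90,000 + $1,240 + $27,860 = $189,380 (under)
Jun 2028–Sep 2028: $90,000 + $1,240 + $27,860 + $20,290 = $139,390 (under)
Jul 2028–Oct 2028: $1,240 + $27,860 + $20,290 + $3,260 = $52,650 (under)
Aug 2028–Nov 2028: $27,860 + $20,290 + $3,260 + $45,820 = $97,230 (under)
Sep 2028–Dec 2028: $20,290 + $3,260 + $45,820 + $48,710 = $118,080 (under)
Oct 2028–Jan 2029: $3,260 + $45,820 + $48,710 + $9,660 = $107,450 (under)
Nov 2028–Feb 2029: $45,820 + $48,710 + $9,660 + $5,180 = $109,370 (under)
Dec 2028–Mar 2029: $48,710 + $9,660 + $5,180 + $24,430 = $87,980 (under)
Jan 2029–Apr 2029: $9,660 + $5,180 + $24,430 + $16,880 = $56,150 (under)
Feb 2029–May 2029: $5,180 + $24,430 + $16,880 + $24,600 = $71,090 (under)
No window exceeds $201,000.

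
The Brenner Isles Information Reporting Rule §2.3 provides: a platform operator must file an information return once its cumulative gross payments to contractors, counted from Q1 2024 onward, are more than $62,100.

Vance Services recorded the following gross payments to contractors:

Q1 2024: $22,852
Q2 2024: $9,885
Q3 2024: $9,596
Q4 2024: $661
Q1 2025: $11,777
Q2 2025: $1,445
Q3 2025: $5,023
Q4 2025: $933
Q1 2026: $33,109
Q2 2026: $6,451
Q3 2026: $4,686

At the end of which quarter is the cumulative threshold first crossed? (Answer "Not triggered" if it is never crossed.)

Q4 2025

Through Q1 2024: $22,852
Through Q2 2024: $32,737
Through Q3 2024: $42,333
Through Q4 2024: $42,994
Through Q1 2025: $54,771
Through Q2 2025: $56,216
Through Q3 2025: $61,239
Through Q4 2025: $62,172 ← exceeds threshold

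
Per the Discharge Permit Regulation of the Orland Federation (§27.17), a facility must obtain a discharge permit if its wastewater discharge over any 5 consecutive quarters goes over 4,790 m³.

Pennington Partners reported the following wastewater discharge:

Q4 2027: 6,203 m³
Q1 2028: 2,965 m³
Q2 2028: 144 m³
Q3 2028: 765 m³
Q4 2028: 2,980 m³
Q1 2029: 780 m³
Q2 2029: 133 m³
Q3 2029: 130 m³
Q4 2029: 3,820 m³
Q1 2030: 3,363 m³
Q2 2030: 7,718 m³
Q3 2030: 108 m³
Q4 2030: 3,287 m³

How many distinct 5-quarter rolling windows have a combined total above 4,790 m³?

Q4 2027–Q4 2028: 6,203 m³ + 2,965 m³ + 144 m³ + 765 m³ + 2,980 m³ = 13,057 m³ (over)
Q1 2028–Q1 2029: 2,965 m³ + 144 m³ + 765 m³ + 2,980 m³ + 780 m³ = 7,634 m³ (over)
Q2 2028–Q2 2029: 144 m³ + 765 m³ + 2,980 m³ + 780 m³ + 133 m³ = 4,802 m³ (over)
Q3 2028–Q3 2029: 765 m³ + 2,980 m³ + 780 m³ + 133 m³ + 130 m³ = 4,788 m³ (under)
Q4 2028–Q4 2029: 2,980 m³ + 780 m³ + 133 m³ + 130 m³ + 3,820 m³ = 7,843 m³ (over)
Q1 2029–Q1 2030: 780 m³ + 133 m³ + 130 m³ + 3,820 m³ + 3,363 m³ = 8,226 m³ (over)
Q2 2029–Q2 2030: 133 m³ + 130 m³ + 3,820 m³ + 3,363 m³ + 7,718 m³ = 15,164 m³ (over)
Q3 2029–Q3 2030: 130 m³ + 3,820 m³ + 3,363 m³ + 7,718 m³ + 108 m³ = 15,139 m³ (over)
Q4 2029–Q4 2030: 3,820 m³ + 3,363 m³ + 7,718 m³ + 108 m³ + 3,287 m³ = 18,296 m³ (over)
8 windows exceed the threshold.

8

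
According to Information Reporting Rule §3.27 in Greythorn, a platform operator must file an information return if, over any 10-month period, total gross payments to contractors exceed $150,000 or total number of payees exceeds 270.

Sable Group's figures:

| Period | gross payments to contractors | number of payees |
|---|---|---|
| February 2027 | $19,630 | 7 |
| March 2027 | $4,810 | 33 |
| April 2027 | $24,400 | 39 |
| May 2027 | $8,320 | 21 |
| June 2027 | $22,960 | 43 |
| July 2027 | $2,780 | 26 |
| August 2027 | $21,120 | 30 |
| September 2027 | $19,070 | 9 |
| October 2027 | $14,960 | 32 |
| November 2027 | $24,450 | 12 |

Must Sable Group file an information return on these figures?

Yes

Total gross payments to contractors: $19,630 + $4,810 + $24,400 + $8,320 + $22,960 + $2,780 + $21,120 + $19,070 + $14,960 + $24,450 = $162,500 (> $150,000).
Total number of payees: 7 + 33 + 39 + 21 + 43 + 26 + 30 + 9 + 32 + 12 = 252 (≤ 270).
The test is 'or': at least one threshold is exceeded.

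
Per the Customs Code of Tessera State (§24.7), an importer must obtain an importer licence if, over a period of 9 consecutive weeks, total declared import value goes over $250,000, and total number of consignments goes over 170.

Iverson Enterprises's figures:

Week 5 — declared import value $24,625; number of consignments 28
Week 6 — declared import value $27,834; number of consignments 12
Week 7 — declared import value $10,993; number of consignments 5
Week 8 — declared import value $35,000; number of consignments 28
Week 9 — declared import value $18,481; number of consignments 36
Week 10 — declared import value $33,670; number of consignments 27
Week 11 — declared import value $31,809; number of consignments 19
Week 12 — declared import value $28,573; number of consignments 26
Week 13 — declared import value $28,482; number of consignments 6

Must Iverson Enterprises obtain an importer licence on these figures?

No

Total declared import value: $24,625 + $27,834 + $10,993 + $35,000 + $18,481 + $33,670 + $31,809 + $28,573 + $28,482 = $239,467 (≤ $250,000).
Total number of consignments: 28 + 12 + 5 + 28 + 36 + 27 + 19 + 26 + 6 = 187 (> 170).
The test is 'and': the rule requires both, and at least one is not exceeded.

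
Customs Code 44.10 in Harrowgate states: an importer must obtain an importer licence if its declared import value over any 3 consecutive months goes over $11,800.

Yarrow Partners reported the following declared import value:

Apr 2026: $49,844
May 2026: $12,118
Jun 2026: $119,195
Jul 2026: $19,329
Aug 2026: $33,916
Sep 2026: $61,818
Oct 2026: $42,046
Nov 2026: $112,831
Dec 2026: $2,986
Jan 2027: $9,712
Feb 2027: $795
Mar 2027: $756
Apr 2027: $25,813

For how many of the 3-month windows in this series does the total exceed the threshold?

10

Apr 2026–Jun 2026: $49,844 + $12,118 + $119,195 = $181,157 (over)
May 2026–Jul 2026: $12,118 + $119,195 + $19,329 = $150,642 (over)
Jun 2026–Aug 2026: $119,195 + $19,329 + $33,916 = $172,440 (over)
Jul 2026–Sep 2026: $19,329 + $33,916 + $61,818 = $115,063 (over)
Aug 2026–Oct 2026: $33,916 + $61,818 + $42,046 = $137,780 (over)
Sep 2026–Nov 2026: $61,818 + $42,046 + $112,831 = $216,695 (over)
Oct 2026–Dec 2026: $42,046 + $112,831 + $2,986 = $157,863 (over)
Nov 2026–Jan 2027: $112,831 + $2,986 + $9,712 = $125,529 (over)
Dec 2026–Feb 2027: $2,986 + $9,712 + $795 = $13,493 (over)
Jan 2027–Mar 2027: $9,712 + $795 + $756 = $11,263 (under)
Feb 2027–Apr 2027: $795 + $756 + $25,813 = $27,364 (over)
10 windows exceed the threshold.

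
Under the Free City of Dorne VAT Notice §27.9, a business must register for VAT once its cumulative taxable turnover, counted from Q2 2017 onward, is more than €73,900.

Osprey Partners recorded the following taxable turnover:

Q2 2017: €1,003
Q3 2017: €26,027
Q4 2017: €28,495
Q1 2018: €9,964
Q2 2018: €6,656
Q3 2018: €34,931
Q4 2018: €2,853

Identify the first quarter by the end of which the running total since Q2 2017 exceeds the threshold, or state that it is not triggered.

Through Q2 2017: €1,003
Through Q3 2017: €27,030
Through Q4 2017: €55,525
Through Q1 2018: €65,489
Through Q2 2018: €72,145
Through Q3 2018: €107,076 ← exceeds threshold

Q3 2018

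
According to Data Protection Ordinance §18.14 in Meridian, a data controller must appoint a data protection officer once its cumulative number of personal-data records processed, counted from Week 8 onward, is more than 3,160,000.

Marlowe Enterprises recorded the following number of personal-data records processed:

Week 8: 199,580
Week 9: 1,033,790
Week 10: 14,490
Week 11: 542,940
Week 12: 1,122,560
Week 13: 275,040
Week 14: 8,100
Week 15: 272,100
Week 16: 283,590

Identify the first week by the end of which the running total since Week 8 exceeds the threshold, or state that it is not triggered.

Week 13

Through Week 8: 199,580
Through Week 9: 1,233,370
Through Week 10: 1,247,860
Through Week 11: 1,790,800
Through Week 12: 2,913,360
Through Week 13: 3,188,400 ← exceeds threshold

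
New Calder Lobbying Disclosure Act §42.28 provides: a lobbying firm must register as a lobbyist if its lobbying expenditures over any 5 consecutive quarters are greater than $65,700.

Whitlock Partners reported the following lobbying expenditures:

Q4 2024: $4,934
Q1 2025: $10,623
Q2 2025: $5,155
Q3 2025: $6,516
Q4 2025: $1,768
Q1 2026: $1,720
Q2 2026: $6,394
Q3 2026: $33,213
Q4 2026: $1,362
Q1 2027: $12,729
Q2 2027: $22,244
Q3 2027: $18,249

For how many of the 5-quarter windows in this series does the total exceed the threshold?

Q4 2024–Q4 2025: $4,934 + $10,623 + $5,155 + $6,516 + $1,768 = $28,996 (under)
Q1 2025–Q1 2026: $10,623 + $5,155 + $6,516 + $1,768 + $1,720 = $25,782 (under)
Q2 2025–Q2 2026: $5,155 + $6,516 + $1,768 + $1,720 + $6,394 = $21,553 (under)
Q3 2025–Q3 2026: $6,516 + $1,768 + $1,720 + $6,394 + $33,213 = $49,611 (under)
Q4 2025–Q4 2026: $1,768 + $1,720 + $6,394 + $33,213 + $1,362 = $44,457 (under)
Q1 2026–Q1 2027: $1,720 + $6,394 + $33,213 + $1,362 + $12,729 = $55,418 (under)
Q2 2026–Q2 2027: $6,394 + $33,213 + $1,362 + $12,729 + $22,244 = $75,942 (over)
Q3 2026–Q3 2027: $33,213 + $1,362 + $12,729 + $22,244 + $18,249 = $87,797 (over)
2 windows exceed the threshold.

2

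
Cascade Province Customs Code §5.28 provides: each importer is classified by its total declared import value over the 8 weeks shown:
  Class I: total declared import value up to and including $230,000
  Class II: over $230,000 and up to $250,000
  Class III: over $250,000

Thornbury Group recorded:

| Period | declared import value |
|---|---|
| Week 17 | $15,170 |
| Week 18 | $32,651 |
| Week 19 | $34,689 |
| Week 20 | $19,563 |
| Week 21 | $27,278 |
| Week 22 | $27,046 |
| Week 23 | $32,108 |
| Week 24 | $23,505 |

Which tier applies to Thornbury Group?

Total declared import value: $15,170 + $32,651 + $34,689 + $19,563 + $27,278 + $27,046 + $32,108 + $23,505 = $212,010.
$212,010 ≤ $230,000, so Class I applies.

Class I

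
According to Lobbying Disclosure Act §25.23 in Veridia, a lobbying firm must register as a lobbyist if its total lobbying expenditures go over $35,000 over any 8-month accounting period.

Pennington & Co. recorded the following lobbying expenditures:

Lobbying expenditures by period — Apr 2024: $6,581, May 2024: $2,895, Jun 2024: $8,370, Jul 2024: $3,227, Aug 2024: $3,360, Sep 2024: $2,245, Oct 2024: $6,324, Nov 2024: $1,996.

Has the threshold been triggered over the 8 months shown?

Total lobbying expenditures: $6,581 + $2,895 + $8,370 + $3,227 + $3,360 + $2,245 + $6,324 + $1,996 = $34,998.
$34,998 ≤ $35,000, so the threshold is not exceeded.

No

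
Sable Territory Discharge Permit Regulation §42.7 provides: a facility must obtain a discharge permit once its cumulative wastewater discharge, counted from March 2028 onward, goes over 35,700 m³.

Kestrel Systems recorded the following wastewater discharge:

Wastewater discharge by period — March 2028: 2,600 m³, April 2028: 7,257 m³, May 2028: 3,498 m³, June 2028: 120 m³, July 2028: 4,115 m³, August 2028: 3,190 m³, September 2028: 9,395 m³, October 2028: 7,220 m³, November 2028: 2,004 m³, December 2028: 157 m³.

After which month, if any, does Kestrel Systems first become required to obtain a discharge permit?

Through March 2028: 2,600 m³
Through April 2028: 9,857 m³
Through May 2028: 13,355 m³
Through June 2028: 13,475 m³
Through July 2028: 17,590 m³
Through August 2028: 20,780 m³
Through September 2028: 30,175 m³
Through October 2028: 37,395 m³ ← exceeds threshold

October 2028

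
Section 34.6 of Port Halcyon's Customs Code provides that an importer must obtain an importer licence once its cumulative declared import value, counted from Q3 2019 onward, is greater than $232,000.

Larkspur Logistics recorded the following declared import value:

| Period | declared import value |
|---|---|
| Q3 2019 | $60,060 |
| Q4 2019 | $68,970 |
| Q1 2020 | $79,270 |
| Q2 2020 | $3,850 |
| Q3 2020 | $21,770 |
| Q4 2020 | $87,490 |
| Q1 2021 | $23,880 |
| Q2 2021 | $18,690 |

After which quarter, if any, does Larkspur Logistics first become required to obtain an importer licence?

Through Q3 2019: $60,060
Through Q4 2019: $129,030
Through Q1 2020: $208,300
Through Q2 2020: $212,150
Through Q3 2020: $233,920 ← exceeds threshold

Q3 2020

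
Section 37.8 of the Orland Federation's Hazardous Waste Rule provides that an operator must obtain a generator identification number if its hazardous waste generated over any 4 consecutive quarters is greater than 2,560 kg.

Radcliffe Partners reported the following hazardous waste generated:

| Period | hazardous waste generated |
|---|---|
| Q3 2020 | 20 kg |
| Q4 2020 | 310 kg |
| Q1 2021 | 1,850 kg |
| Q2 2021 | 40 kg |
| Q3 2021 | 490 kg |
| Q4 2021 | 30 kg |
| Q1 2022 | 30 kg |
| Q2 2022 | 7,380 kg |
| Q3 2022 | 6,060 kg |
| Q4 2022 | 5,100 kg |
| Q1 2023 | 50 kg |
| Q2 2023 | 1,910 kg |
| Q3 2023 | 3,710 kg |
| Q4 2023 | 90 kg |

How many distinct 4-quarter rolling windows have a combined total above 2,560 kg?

Q3 2020–Q2 2021: 20 kg + 310 kg + 1,850 kg + 40 kg = 2,220 kg (under)
Q4 2020–Q3 2021: 310 kg + 1,850 kg + 40 kg + 490 kg = 2,690 kg (over)
Q1 2021–Q4 2021: 1,850 kg + 40 kg + 490 kg + 30 kg = 2,410 kg (under)
Q2 2021–Q1 2022: 40 kg + 490 kg + 30 kg + 30 kg = 590 kg (under)
Q3 2021–Q2 2022: 490 kg + 30 kg + 30 kg + 7,380 kg = 7,930 kg (over)
Q4 2021–Q3 2022: 30 kg + 30 kg + 7,380 kg + 6,060 kg = 13,500 kg (over)
Q1 2022–Q4 2022: 30 kg + 7,380 kg + 6,060 kg + 5,100 kg = 18,570 kg (over)
Q2 2022–Q1 2023: 7,380 kg + 6,060 kg + 5,100 kg + 50 kg = 18,590 kg (over)
Q3 2022–Q2 2023: 6,060 kg + 5,100 kg + 50 kg + 1,910 kg = 13,120 kg (over)
Q4 2022–Q3 2023: 5,100 kg + 50 kg + 1,910 kg + 3,710 kg = 10,770 kg (over)
Q1 2023–Q4 2023: 50 kg + 1,910 kg + 3,710 kg + 90 kg = 5,760 kg (over)
8 windows exceed the threshold.

8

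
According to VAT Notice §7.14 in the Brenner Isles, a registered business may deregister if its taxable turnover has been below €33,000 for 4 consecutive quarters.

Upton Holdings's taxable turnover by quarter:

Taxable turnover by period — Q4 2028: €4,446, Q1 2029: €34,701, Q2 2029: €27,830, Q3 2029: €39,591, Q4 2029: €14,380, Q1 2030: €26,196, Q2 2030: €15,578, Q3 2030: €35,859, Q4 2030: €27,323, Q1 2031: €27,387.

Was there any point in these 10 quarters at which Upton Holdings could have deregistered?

No

Quarters below €33,000: Q4 2028, Q2 2029, Q4 2029, Q1 2030, Q2 2030, Q4 2030, Q1 2031.
Longest run of consecutive quarters below the threshold: 3.
3 < 4, so Upton Holdings never became eligible.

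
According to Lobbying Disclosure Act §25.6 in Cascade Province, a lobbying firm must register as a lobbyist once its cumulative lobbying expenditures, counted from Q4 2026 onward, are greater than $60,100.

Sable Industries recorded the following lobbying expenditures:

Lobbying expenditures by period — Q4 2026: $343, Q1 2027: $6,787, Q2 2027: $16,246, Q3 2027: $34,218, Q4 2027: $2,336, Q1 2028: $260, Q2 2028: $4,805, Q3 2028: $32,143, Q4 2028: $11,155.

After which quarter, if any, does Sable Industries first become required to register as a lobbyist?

Q1 2028

Through Q4 2026: $343
Through Q1 2027: $7,130
Through Q2 2027: $23,376
Through Q3 2027: $57,594
Through Q4 2027: $59,930
Through Q1 2028: $60,190 ← exceeds threshold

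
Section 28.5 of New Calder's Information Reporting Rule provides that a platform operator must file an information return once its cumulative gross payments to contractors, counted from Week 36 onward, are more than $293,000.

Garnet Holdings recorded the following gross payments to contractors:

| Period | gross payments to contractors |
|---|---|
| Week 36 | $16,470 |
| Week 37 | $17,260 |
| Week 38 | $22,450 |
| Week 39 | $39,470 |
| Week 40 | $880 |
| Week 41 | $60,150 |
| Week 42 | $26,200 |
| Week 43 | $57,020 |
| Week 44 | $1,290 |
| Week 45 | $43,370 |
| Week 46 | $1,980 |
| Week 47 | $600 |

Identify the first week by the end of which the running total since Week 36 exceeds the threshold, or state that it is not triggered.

Not triggered

Through Week 36: $16,470
Through Week 37: $33,730
Through Week 38: $56,180
Through Week 39: $95,650
Through Week 40: $96,530
Through Week 41: $156,680
Through Week 42: $182,880
Through Week 43: $239,900
Through Week 44: $241,190
Through Week 45: $284,560
Through Week 46: $286,540
Through Week 47: $287,140
Final cumulative total $287,140 ≤ $293,000; the threshold is never exceeded.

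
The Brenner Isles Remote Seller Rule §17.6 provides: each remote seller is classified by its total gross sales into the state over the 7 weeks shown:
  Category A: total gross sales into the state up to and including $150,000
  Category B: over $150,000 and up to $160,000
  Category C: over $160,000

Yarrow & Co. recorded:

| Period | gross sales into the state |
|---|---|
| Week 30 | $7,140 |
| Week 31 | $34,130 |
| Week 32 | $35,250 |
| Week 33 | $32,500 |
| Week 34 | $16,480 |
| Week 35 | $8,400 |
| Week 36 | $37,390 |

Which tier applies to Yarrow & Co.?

Total gross sales into the state: $7,140 + $34,130 + $35,250 + $32,500 + $16,480 + $8,400 + $37,390 = $171,290.
$171,290 > $160,000, so Category C applies.

Category C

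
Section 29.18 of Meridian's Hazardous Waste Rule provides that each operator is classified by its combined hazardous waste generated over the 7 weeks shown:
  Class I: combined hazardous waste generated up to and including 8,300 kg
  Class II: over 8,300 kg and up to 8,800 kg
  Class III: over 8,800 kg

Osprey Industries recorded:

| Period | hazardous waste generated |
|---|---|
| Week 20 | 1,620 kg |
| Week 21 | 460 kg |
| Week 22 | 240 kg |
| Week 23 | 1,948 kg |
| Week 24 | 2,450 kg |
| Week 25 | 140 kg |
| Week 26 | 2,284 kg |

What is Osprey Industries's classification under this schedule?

Combined hazardous waste generated: 1,620 kg + 460 kg + 240 kg + 1,948 kg + 2,450 kg + 140 kg + 2,284 kg = 9,142 kg.
9,142 kg > 8,800 kg, so Class III applies.

Class III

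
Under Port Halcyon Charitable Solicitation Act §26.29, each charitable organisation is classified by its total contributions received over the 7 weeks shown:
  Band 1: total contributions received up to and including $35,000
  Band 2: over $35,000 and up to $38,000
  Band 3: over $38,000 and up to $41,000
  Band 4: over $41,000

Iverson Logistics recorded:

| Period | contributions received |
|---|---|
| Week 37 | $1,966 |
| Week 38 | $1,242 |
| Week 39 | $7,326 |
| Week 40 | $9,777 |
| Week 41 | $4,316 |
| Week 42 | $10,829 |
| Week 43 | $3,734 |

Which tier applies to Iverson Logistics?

Total contributions received: $1,966 + $1,242 + $7,326 + $9,777 + $4,316 + $10,829 + $3,734 = $39,190.
$38,000 < $39,190 ≤ $41,000, so Band 3 applies.

Band 3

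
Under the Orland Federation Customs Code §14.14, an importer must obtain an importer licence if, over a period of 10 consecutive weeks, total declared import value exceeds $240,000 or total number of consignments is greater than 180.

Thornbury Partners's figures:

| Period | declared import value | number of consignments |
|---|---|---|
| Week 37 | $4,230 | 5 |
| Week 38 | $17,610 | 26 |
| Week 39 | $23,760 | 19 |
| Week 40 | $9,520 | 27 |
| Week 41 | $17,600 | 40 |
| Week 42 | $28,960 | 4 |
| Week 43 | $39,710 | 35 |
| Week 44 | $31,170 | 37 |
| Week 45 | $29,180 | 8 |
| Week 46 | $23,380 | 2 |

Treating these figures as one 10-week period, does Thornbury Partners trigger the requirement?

Yes

Total declared import value: $4,230 + $17,610 + $23,760 + $9,520 + $17,600 + $28,960 + $39,710 + $31,170 + $29,180 + $23,380 = $225,120 (≤ $240,000).
Total number of consignments: 5 + 26 + 19 + 27 + 40 + 4 + 35 + 37 + 8 + 2 = 203 (> 180).
The test is 'or': at least one threshold is exceeded.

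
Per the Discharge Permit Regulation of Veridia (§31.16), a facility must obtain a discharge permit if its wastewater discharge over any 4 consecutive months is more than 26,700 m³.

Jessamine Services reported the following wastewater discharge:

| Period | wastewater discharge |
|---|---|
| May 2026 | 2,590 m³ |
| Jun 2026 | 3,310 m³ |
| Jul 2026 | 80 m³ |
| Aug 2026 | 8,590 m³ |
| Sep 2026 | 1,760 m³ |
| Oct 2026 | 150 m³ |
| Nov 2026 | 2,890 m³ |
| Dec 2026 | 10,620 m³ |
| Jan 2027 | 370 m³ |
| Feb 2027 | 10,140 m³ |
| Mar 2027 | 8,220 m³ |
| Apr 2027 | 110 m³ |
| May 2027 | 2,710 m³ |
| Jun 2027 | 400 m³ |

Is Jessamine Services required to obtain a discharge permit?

May 2026–Aug 2026: 2,590 m³ + 3,310 m³ + 80 m³ + 8,590 m³ = 14,570 m³ (under)
Jun 2026–Sep 2026: 3,310 m³ + 80 m³ + 8,590 m³ + 1,760 m³ = 13,740 m³ (under)
Jul 2026–Oct 2026: 80 m³ + 8,590 m³ + 1,760 m³ + 150 m³ = 10,580 m³ (under)
Aug 2026–Nov 2026: 8,590 m³ + 1,760 m³ + 150 m³ + 2,890 m³ = 13,390 m³ (under)
Sep 2026–Dec 2026: 1,760 m³ + 150 m³ + 2,890 m³ + 10,620 m³ = 15,420 m³ (under)
Oct 2026–Jan 2027: 150 m³ + 2,890 m³ + 10,620 m³ + 370 m³ = 14,030 m³ (under)
Nov 2026–Feb 2027: 2,890 m³ + 10,620 m³ + 370 m³ + 10,140 m³ = 24,020 m³ (under)
Dec 2026–Mar 2027: 10,620 m³ + 370 m³ + 10,140 m³ + 8,220 m³ = 29,350 m³ (over)
Jan 2027–Apr 2027: 370 m³ + 10,140 m³ + 8,220 m³ + 110 m³ = 18,840 m³ (under)
Feb 2027–May 2027: 10,140 m³ + 8,220 m³ + 110 m³ + 2,710 m³ = 21,180 m³ (under)
Mar 2027–Jun 2027: 8,220 m³ + 110 m³ + 2,710 m³ + 400 m³ = 11,440 m³ (under)
At least one window exceeds 26,700 m³.

Yes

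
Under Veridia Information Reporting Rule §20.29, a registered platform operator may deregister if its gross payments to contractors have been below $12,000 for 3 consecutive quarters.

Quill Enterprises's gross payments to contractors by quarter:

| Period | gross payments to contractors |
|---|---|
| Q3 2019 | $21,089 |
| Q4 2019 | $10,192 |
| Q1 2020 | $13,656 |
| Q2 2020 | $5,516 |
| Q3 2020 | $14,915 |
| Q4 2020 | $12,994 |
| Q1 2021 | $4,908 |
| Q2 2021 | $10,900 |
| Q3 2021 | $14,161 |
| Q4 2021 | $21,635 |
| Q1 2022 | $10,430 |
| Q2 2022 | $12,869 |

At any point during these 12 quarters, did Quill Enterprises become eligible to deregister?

No

Quarters below $12,000: Q4 2019, Q2 2020, Q1 2021, Q2 2021, Q1 2022.
Longest run of consecutive quarters below the threshold: 2.
2 < 3, so Quill Enterprises never became eligible.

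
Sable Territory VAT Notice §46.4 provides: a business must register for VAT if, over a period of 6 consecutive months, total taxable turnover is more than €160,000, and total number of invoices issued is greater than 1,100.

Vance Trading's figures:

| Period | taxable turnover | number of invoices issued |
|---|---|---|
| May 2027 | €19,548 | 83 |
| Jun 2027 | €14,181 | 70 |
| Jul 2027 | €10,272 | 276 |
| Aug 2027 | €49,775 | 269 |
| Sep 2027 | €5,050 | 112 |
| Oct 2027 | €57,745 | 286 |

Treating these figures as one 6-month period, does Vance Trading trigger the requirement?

No

Total taxable turnover: €19,548 + €14,181 + €10,272 + €49,775 + €5,050 + €57,745 = €156,571 (≤ €160,000).
Total number of invoices issued: 83 + 70 + 276 + 269 + 112 + 286 = 1,096 (≤ 1,100).
The test is 'and': the rule requires both, and at least one is not exceeded.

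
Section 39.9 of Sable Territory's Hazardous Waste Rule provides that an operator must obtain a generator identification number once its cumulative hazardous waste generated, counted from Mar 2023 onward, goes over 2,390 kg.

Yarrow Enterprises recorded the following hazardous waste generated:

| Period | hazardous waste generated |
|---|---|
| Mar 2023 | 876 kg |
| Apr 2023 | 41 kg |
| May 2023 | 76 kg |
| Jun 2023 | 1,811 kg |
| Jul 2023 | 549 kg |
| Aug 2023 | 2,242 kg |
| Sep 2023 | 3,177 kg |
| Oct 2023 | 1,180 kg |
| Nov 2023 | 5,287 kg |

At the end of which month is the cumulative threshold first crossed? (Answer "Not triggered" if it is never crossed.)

Jun 2023

Through Mar 2023: 876 kg
Through Apr 2023: 917 kg
Through May 2023: 993 kg
Through Jun 2023: 2,804 kg ← exceeds threshold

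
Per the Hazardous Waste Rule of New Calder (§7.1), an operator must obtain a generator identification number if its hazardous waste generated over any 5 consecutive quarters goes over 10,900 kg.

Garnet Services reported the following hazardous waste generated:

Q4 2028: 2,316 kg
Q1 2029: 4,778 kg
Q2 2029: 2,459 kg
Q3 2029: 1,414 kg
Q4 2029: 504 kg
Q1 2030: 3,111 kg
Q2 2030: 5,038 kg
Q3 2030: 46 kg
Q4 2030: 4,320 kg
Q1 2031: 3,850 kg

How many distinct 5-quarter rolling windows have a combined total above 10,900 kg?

Q4 2028–Q4 2029: 2,316 kg + 4,778 kg + 2,459 kg + 1,414 kg + 504 kg = 11,471 kg (over)
Q1 2029–Q1 2030: 4,778 kg + 2,459 kg + 1,414 kg + 504 kg + 3,111 kg = 12,266 kg (over)
Q2 2029–Q2 2030: 2,459 kg + 1,414 kg + 504 kg + 3,111 kg + 5,038 kg = 12,526 kg (over)
Q3 2029–Q3 2030: 1,414 kg + 504 kg + 3,111 kg + 5,038 kg + 46 kg = 10,113 kg (under)
Q4 2029–Q4 2030: 504 kg + 3,111 kg + 5,038 kg + 46 kg + 4,320 kg = 13,019 kg (over)
Q1 2030–Q1 2031: 3,111 kg + 5,038 kg + 46 kg + 4,320 kg + 3,850 kg = 16,365 kg (over)
5 windows exceed the threshold.

5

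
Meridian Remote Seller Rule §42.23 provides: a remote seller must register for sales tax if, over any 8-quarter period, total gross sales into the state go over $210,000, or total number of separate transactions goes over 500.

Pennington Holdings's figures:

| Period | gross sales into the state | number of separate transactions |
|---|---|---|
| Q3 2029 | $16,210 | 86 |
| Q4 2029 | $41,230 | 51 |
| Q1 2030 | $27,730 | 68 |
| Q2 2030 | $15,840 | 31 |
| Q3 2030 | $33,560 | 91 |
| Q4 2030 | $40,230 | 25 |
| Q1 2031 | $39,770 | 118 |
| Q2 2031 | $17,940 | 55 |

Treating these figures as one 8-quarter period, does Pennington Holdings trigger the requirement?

Yes

Total gross sales into the state: $16,210 + $41,230 + $27,730 + $15,840 + $33,560 + $40,230 + $39,770 + $17,940 = $232,510 (> $210,000).
Total number of separate transactions: 86 + 51 + 68 + 31 + 91 + 25 + 118 + 55 = 525 (> 500).
The test is 'or': at least one threshold is exceeded.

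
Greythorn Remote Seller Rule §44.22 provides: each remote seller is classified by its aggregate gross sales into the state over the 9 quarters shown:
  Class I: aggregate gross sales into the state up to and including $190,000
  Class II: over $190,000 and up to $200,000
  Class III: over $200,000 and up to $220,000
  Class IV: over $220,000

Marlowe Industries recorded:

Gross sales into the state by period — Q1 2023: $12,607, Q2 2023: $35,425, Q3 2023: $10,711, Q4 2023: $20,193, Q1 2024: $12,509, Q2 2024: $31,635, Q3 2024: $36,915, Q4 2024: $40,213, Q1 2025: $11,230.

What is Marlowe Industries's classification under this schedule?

Aggregate gross sales into the state: $12,607 + $35,425 + $10,711 + $20,193 + $12,509 + $31,635 + $36,915 + $40,213 + $11,230 = $211,438.
$200,000 < $211,438 ≤ $220,000, so Class III applies.

Class III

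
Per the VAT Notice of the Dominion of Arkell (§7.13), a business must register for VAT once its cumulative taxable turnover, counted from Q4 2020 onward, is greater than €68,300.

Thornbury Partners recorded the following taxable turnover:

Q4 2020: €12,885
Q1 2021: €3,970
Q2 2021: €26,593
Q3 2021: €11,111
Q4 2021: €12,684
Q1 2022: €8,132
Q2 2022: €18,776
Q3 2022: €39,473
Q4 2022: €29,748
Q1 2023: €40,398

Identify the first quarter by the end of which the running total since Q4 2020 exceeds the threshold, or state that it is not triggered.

Through Q4 2020: €12,885
Through Q1 2021: €16,855
Through Q2 2021: €43,448
Through Q3 2021: €54,559
Through Q4 2021: €67,243
Through Q1 2022: €75,375 ← exceeds threshold

Q1 2022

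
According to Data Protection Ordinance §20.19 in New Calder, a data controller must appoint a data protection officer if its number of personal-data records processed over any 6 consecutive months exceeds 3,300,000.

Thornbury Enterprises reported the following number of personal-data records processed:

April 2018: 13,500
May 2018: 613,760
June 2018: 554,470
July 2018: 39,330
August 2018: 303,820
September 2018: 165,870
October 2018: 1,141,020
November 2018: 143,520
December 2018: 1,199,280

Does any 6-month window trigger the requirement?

April 2018–September 2018: 13,500 + 613,760 + 554,470 + 39,330 + 303,820 + 165,870 = 1,690,750 (under)
May 2018–October 2018: 613,760 + 554,470 + 39,330 + 303,820 + 165,870 + 1,141,020 = 2,818,270 (under)
June 2018–November 2018: 554,470 + 39,330 + 303,820 + 165,870 + 1,141,020 + 143,520 = 2,348,030 (under)
July 2018–December 2018: 39,330 + 303,820 + 165,870 + 1,141,020 + 143,520 + 1,199,280 = 2,992,840 (under)
No window exceeds 3,300,000.

No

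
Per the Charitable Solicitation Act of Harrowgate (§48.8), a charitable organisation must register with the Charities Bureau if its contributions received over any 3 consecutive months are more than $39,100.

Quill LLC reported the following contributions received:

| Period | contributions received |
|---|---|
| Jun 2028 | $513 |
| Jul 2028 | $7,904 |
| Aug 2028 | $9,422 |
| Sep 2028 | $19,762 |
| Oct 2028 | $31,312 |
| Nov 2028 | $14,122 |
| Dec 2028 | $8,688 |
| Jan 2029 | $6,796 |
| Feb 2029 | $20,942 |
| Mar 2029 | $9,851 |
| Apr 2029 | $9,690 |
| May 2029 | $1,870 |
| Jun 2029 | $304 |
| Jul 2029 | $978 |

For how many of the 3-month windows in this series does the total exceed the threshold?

4

Jun 2028–Aug 2028: $513 + $7,904 + $9,422 = $17,839 (under)
Jul 2028–Sep 2028: $7,904 + $9,422 + $19,762 = $37,088 (under)
Aug 2028–Oct 2028: $9,422 + $19,762 + $31,312 = $60,496 (over)
Sep 2028–Nov 2028: $19,762 + $31,312 + $14,122 = $65,196 (over)
Oct 2028–Dec 2028: $31,312 + $14,122 + $8,688 = $54,122 (over)
Nov 2028–Jan 2029: $14,122 + $8,688 + $6,796 = $29,606 (under)
Dec 2028–Feb 2029: $8,688 + $6,796 + $20,942 = $36,426 (under)
Jan 2029–Mar 2029: $6,796 + $20,942 + $9,851 = $37,589 (under)
Feb 2029–Apr 2029: $20,942 + $9,851 + $9,690 = $40,483 (over)
Mar 2029–May 2029: $9,851 + $9,690 + $1,870 = $21,411 (under)
Apr 2029–Jun 2029: $9,690 + $1,870 + $304 = $11,864 (under)
May 2029–Jul 2029: $1,870 + $304 + $978 = $3,152 (under)
4 windows exceed the threshold.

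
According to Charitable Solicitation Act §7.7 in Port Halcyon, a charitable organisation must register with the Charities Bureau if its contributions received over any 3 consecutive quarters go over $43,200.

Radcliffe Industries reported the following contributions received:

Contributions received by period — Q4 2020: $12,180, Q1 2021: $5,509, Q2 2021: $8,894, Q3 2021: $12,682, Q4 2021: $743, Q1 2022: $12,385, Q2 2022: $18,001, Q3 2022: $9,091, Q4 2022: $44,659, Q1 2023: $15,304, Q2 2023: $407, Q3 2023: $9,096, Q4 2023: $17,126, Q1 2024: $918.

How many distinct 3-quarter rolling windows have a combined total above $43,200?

Q4 2020–Q2 2021: $12,180 + $5,509 + $8,894 = $26,583 (under)
Q1 2021–Q3 2021: $5,509 + $8,894 + $12,682 = $27,085 (under)
Q2 2021–Q4 2021: $8,894 + $12,682 + $743 = $22,319 (under)
Q3 2021–Q1 2022: $12,682 + $743 + $12,385 = $25,810 (under)
Q4 2021–Q2 2022: $743 + $12,385 + $18,001 = $31,129 (under)
Q1 2022–Q3 2022: $12,385 + $18,001 + $9,091 = $39,477 (under)
Q2 2022–Q4 2022: $18,001 + $9,091 + $44,659 = $71,751 (over)
Q3 2022–Q1 2023: $9,091 + $44,659 + $15,304 = $69,054 (over)
Q4 2022–Q2 2023: $44,659 + $15,304 + $407 = $60,370 (over)
Q1 2023–Q3 2023: $15,304 + $407 + $9,096 = $24,807 (under)
Q2 2023–Q4 2023: $407 + $9,096 + $17,126 = $26,629 (under)
Q3 2023–Q1 2024: $9,096 + $17,126 + $918 = $27,140 (under)
3 windows exceed the threshold.

3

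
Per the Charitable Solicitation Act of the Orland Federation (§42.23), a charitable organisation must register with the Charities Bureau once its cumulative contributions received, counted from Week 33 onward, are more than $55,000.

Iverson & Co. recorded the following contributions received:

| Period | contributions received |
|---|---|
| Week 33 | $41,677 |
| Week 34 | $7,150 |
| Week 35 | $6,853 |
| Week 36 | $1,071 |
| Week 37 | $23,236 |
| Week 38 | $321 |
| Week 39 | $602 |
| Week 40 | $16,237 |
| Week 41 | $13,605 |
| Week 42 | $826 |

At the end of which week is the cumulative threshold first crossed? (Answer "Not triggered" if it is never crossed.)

Week 35

Through Week 33: $41,677
Through Week 34: $48,827
Through Week 35: $55,680 ← exceeds threshold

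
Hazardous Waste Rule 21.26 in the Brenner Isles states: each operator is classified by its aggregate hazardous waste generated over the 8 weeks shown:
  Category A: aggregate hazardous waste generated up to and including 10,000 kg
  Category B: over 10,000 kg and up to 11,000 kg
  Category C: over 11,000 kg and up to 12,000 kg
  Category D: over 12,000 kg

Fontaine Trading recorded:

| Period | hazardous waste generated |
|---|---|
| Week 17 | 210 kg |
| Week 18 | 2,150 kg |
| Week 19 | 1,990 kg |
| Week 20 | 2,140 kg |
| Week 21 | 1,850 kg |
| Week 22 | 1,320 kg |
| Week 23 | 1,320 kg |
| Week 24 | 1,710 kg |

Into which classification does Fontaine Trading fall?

Aggregate hazardous waste generated: 210 kg + 2,150 kg + 1,990 kg + 2,140 kg + 1,850 kg + 1,320 kg + 1,320 kg + 1,710 kg = 12,690 kg.
12,690 kg > 12,000 kg, so Category D applies.

Category D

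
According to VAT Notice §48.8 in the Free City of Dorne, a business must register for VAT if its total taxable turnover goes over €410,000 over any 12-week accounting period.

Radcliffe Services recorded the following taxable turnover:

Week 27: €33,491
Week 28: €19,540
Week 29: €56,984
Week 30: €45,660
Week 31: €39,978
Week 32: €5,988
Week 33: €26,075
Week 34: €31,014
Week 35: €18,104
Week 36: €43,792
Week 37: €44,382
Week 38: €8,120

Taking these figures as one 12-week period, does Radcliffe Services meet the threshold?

Total taxable turnover: €33,491 + €19,540 + €56,984 + €45,660 + €39,978 + €5,988 + €26,075 + €31,014 + €18,104 + €43,792 + €44,382 + €8,120 = €373,128.
€373,128 ≤ €410,000, so the threshold is not exceeded.

No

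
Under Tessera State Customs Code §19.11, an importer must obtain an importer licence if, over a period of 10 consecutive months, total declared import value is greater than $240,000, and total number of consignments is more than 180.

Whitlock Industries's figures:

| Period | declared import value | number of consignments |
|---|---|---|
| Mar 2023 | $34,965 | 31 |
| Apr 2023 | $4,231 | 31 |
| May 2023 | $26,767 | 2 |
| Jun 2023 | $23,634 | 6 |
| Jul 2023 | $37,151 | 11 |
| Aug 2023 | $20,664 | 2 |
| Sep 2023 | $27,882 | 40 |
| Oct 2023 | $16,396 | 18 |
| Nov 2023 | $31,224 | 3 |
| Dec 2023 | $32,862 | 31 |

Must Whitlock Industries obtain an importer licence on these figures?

Total declared import value: $34,965 + $4,231 + $26,767 + $23,634 + $37,151 + $20,664 + $27,882 + $16,396 + $31,224 + $32,862 = $255,776 (> $240,000).
Total number of consignments: 31 + 31 + 2 + 6 + 11 + 2 + 40 + 18 + 3 + 31 = 175 (≤ 180).
The test is 'and': the rule requires both, and at least one is not exceeded.

No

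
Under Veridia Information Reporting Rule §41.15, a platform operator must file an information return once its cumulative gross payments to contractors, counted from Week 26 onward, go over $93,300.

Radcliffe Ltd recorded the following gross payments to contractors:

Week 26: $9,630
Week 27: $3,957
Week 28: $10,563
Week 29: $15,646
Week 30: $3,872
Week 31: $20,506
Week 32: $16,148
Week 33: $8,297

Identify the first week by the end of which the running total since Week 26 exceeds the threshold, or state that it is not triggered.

Through Week 26: $9,630
Through Week 27: $13,587
Through Week 28: $24,150
Through Week 29: $39,796
Through Week 30: $43,668
Through Week 31: $64,174
Through Week 32: $80,322
Through Week 33: $88,619
Final cumulative total $88,619 ≤ $93,300; the threshold is never exceeded.

Not triggered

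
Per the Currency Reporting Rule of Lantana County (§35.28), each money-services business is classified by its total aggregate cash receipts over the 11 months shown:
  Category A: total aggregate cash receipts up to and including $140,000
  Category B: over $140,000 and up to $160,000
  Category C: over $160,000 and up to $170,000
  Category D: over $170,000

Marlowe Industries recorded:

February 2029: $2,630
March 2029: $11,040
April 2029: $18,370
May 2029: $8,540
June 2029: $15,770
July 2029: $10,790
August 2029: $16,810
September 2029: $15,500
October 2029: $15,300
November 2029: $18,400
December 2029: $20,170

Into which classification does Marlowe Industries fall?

Total aggregate cash receipts: $2,630 + $11,040 + $18,370 + $8,540 + $15,770 + $10,790 + $16,810 + $15,500 + $15,300 + $18,400 + $20,170 = $153,320.
$140,000 < $153,320 ≤ $160,000, so Category B applies.

Category B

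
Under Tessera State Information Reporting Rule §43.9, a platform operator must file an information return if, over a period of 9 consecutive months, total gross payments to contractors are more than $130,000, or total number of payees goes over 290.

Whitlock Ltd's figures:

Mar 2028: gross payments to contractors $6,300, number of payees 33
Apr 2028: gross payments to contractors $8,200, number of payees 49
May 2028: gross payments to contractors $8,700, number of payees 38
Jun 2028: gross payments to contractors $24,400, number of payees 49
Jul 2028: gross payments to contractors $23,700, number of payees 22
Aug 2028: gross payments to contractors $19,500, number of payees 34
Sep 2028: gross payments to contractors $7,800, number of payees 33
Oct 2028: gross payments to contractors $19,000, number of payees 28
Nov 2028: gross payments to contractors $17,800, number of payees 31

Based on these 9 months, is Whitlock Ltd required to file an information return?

Total gross payments to contractors: $6,300 + $8,200 + $8,700 + $24,400 + $23,700 + $19,500 + $7,800 + $19,000 + $17,800 = $135,400 (> $130,000).
Total number of payees: 33 + 49 + 38 + 49 + 22 + 34 + 33 + 28 + 31 = 317 (> 290).
The test is 'or': at least one threshold is exceeded.

Yes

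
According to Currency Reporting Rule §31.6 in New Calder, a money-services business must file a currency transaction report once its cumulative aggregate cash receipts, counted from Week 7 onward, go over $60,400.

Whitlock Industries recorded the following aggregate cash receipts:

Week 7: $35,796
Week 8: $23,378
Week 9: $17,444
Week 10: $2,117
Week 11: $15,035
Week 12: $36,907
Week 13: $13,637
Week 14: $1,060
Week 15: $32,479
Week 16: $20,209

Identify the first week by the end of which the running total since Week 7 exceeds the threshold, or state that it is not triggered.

Week 9

Through Week 7: $35,796
Through Week 8: $59,174
Through Week 9: $76,618 ← exceeds threshold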